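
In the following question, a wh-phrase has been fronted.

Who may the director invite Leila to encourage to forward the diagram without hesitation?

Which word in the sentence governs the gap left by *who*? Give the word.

encourage

In situ: The director may invite Leila to encourage who to forward the diagram without hesitation.
'who' is the direct object of 'encourage'. It moves to the left edge, and the trace sits right after 'encourage':
Who may the director invite Leila to encourage ___ to forward the diagram without hesitation?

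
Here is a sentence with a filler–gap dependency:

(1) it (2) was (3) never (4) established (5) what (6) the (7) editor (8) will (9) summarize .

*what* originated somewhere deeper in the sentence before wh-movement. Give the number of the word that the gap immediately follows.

9

Underlying clause: The editor will summarize what.
The filler 'what' is interpreted as the direct object of 'summarize'. Wh-movement fronts it, leaving a gap right after 'summarize':
It was never established what the editor will summarize ___.
'summarize' is word 9.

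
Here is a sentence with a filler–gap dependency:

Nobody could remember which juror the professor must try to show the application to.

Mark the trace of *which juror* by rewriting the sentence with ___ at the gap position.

Nobody could remember which juror the professor must try to show the application to ___.

Pre-movement form: The professor must try to show the application to which juror.
'which juror' is the object of the preposition 'to' (recipient of 'show'). The gap is right after 'to'.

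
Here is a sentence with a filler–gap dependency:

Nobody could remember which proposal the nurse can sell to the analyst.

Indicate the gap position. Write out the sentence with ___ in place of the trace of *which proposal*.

Pre-movement form: The nurse can sell which proposal to the analyst.
'which proposal' is the direct object of 'sell'. The gap is right after 'sell'.

Nobody could remember which proposal the nurse can sell ___ to the analyst.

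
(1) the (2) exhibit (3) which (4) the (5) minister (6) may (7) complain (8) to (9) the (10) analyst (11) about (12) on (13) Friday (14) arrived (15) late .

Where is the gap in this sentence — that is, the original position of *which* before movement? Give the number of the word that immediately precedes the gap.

11

'which' functions as the object of the preposition 'about'. Wh-movement fronts it, leaving a gap right after 'about':
The exhibit which the minister may complain to the analyst about ___ on Friday arrived late.
'about' is word 11.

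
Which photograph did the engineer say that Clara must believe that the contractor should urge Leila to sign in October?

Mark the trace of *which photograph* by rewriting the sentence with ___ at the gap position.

Before movement: The engineer did say that Clara must believe that the contractor should urge Leila to sign which photograph in October.
'which photograph' is the direct object of 'sign'. The gap is right after 'sign'.

Which photograph did the engineer say that Clara must believe that the contractor should urge Leila to sign ___ in October?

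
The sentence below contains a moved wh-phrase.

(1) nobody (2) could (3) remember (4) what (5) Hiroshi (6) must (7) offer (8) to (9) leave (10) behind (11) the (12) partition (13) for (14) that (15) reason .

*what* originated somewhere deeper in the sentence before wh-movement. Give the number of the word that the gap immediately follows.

Pre-movement form: Hiroshi must offer to leave what behind the partition for that reason.
'what' is the direct object of 'leave'. Wh-movement fronts it, leaving a gap right after 'leave':
Nobody could remember what Hiroshi must offer to leave ___ behind the partition for that reason.
'leave' is word 9.

9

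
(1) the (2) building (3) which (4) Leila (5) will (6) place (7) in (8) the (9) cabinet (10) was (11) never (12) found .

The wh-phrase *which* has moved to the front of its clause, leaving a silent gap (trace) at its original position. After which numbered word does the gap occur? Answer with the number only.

'which' is the direct object of 'place'. It moves to the left edge, and the trace sits right after 'place':
The building which Leila will place ___ in the cabinet was never found.
'place' is word 6.

6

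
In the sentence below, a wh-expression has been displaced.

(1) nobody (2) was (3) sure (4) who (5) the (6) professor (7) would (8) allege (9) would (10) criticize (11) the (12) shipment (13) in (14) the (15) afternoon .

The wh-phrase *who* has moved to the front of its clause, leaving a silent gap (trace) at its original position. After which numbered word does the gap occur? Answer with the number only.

8

In situ: The professor would allege who would criticize the shipment in the afternoon.
'who' functions as the subject of the clause embedded under 'allege'. Wh-movement fronts it, leaving a gap right after 'allege':
Nobody was sure who the professor would allege ___ would criticize the shipment in the afternoon.
'allege' is word 8.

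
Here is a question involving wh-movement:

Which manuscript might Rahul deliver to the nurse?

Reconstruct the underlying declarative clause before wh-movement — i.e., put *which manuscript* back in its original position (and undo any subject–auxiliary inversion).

The filler 'which manuscript' is interpreted as the direct object of 'deliver'. Wh-movement fronts it, leaving a gap right after 'deliver':
Which manuscript might Rahul deliver ___ to the nurse?

Rahul might deliver which manuscript to the nurse.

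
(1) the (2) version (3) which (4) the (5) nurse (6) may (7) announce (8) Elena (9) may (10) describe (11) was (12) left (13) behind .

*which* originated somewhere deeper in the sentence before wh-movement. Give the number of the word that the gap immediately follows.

10

The filler 'which' is interpreted as the direct object of 'describe'. Fronting leaves a gap immediately after 'describe':
The version which the nurse may announce Elena may describe ___ was left behind.
'describe' is word 10.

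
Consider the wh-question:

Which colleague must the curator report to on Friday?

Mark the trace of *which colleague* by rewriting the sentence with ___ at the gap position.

Before movement: The curator must report to which colleague on Friday.
The filler 'which colleague' is interpreted as the object of the preposition 'to'. The gap is right after 'to'.

Which colleague must the curator report to ___ on Friday?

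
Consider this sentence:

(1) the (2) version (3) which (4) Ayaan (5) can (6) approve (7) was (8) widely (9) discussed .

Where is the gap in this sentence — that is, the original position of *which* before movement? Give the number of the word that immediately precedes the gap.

6

'which' functions as the direct object of 'approve'. It moves to the left edge, and the trace sits right after 'approve':
The version which Ayaan can approve ___ was widely discussed.
'approve' is word 6.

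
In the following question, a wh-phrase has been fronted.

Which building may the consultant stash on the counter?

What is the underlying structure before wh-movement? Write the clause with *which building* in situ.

'which building' is the direct object of 'stash'. Wh-movement fronts it, leaving a gap right after 'stash':
Which building may the consultant stash ___ on the counter?

The consultant may stash which building on the counter.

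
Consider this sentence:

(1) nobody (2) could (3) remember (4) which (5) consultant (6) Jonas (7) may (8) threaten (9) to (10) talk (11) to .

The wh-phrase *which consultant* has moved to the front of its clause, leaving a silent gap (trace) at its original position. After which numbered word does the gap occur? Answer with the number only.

In situ: Jonas may threaten to talk to which consultant.
'which consultant' is the object of the preposition 'to'. Wh-movement fronts it, leaving a gap right after 'to':
Nobody could remember which consultant Jonas may threaten to talk to ___.
'to' is word 11.

11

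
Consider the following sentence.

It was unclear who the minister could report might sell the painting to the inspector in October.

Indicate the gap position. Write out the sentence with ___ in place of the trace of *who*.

Underlying clause: The minister could report who might sell the painting to the inspector in October.
The filler 'who' is interpreted as the subject of the clause embedded under 'report'. The gap is right after 'report'.

It was unclear who the minister could report ___ might sell the painting to the inspector in October.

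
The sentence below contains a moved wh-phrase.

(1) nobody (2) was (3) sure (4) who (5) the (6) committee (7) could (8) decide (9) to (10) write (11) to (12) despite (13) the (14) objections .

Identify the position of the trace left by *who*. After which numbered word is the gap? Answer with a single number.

11

Before movement: The committee could decide to write to who despite the objections.
The filler 'who' is interpreted as the object of the preposition 'to'. Wh-movement fronts it, leaving a gap right after 'to':
Nobody was sure who the committee could decide to write to ___ despite the objections.
'to' is word 11.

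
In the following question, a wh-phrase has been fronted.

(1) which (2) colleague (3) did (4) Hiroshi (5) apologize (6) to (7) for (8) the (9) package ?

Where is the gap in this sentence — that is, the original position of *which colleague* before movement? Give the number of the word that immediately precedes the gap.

6

Pre-movement form: Hiroshi did apologize to which colleague for the package.
'which colleague' functions as the object of the preposition 'to'. Wh-movement fronts it, leaving a gap right after 'to':
Which colleague did Hiroshi apologize to ___ for the package?
'to' is word 6.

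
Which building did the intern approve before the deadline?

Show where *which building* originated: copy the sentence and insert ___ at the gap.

Underlying clause: The intern did approve which building before the deadline.
'which building' functions as the direct object of 'approve'. The gap is right after 'approve'.

Which building did the intern approve ___ before the deadline?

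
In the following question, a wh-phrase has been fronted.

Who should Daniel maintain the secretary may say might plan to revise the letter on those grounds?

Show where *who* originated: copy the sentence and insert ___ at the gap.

Who should Daniel maintain the secretary may say ___ might plan to revise the letter on those grounds?

Underlying clause: Daniel should maintain the secretary may say who might plan to revise the letter on those grounds.
'who' functions as the subject of the clause embedded under 'say'. The gap is right after 'say'.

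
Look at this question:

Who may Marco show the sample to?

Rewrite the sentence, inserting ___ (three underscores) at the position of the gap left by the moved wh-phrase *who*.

Pre-movement form: Marco may show the sample to who.
'who' functions as the object of the preposition 'to' (recipient of 'show'). The gap is right after 'to'.

Who may Marco show the sample to ___?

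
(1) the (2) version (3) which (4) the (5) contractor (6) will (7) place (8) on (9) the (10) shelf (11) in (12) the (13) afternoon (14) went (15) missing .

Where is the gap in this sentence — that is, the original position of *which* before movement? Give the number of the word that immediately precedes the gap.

7

'which' functions as the direct object of 'place'. Fronting leaves a gap immediately after 'place':
The version which the contractor will place ___ on the shelf in the afternoon went missing.
'place' is word 7.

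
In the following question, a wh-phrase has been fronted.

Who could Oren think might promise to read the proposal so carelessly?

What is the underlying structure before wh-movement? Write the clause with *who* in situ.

Oren could think who might promise to read the proposal so carelessly.

The filler 'who' is interpreted as the subject of the clause embedded under 'think'. Wh-movement fronts it, leaving a gap right after 'think':
Who could Oren think ___ might promise to read the proposal so carelessly?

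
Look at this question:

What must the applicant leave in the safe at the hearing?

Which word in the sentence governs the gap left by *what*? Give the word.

leave

Before movement: The applicant must leave what in the safe at the hearing.
'what' is the direct object of 'leave'. Wh-movement fronts it, leaving a gap right after 'leave':
What must the applicant leave ___ in the safe at the hearing?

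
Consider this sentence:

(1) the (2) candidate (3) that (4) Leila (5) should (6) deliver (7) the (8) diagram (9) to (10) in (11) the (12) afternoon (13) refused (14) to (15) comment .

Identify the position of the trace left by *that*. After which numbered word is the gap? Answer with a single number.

The filler 'that' is interpreted as the object of the preposition 'to' (recipient of 'deliver'). It moves to the left edge, and the trace sits right after 'to':
The candidate that Leila should deliver the diagram to ___ in the afternoon refused to comment.
'to' is word 9.

9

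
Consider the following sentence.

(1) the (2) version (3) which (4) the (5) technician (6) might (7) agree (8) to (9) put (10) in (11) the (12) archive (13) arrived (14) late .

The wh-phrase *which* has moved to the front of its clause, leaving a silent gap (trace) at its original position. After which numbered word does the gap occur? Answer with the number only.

The filler 'which' is interpreted as the direct object of 'put'. It moves to the left edge, and the trace sits right after 'put':
The version which the technician might agree to put ___ in the archive arrived late.
'put' is word 9.

9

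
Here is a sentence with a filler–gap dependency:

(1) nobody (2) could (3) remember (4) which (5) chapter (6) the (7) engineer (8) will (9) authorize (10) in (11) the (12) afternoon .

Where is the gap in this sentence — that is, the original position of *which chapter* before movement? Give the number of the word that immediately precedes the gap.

9

Before movement: The engineer will authorize which chapter in the afternoon.
'which chapter' functions as the direct object of 'authorize'. It moves to the left edge, and the trace sits right after 'authorize':
Nobody could remember which chapter the engineer will authorize ___ in the afternoon.
'authorize' is word 9.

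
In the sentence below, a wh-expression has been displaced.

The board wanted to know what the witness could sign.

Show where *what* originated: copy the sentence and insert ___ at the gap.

The board wanted to know what the witness could sign ___.

Underlying clause: The witness could sign what.
'what' is the direct object of 'sign'. The gap is right after 'sign'.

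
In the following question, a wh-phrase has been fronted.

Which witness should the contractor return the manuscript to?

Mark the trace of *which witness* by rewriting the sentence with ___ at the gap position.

Which witness should the contractor return the manuscript to ___?

Before movement: The contractor should return the manuscript to which witness.
'which witness' functions as the object of the preposition 'to' (recipient of 'return'). The gap is right after 'to'.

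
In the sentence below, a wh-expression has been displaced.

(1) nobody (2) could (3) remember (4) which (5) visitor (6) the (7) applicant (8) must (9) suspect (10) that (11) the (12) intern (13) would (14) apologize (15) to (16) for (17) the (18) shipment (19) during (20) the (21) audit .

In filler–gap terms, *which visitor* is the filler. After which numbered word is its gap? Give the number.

Underlying clause: The applicant must suspect that the intern would apologize to which visitor for the shipment during the audit.
'which visitor' is the object of the preposition 'to'. Fronting leaves a gap immediately after 'to':
Nobody could remember which visitor the applicant must suspect that the intern would apologize to ___ for the shipment during the audit.
'to' is word 15.

15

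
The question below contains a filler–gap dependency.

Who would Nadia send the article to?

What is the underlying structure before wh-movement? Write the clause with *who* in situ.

The filler 'who' is interpreted as the object of the preposition 'to' (recipient of 'send'). Wh-movement fronts it, leaving a gap right after 'to':
Who would Nadia send the article to ___?

Nadia would send the article to who.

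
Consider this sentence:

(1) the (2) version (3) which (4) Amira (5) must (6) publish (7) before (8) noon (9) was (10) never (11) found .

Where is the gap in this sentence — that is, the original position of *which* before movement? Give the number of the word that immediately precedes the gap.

'which' functions as the direct object of 'publish'. Wh-movement fronts it, leaving a gap right after 'publish':
The version which Amira must publish ___ before noon was never found.
'publish' is word 6.

6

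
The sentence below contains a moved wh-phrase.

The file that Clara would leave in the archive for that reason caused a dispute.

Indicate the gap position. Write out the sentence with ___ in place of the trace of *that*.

The file that Clara would leave ___ in the archive for that reason caused a dispute.

'that' functions as the direct object of 'leave'. The gap is right after 'leave'.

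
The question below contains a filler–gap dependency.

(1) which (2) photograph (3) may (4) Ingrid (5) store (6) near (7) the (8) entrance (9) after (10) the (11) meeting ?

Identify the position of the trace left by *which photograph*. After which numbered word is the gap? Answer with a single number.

5

In situ: Ingrid may store which photograph near the entrance after the meeting.
'which photograph' is the direct object of 'store'. Wh-movement fronts it, leaving a gap right after 'store':
Which photograph may Ingrid store ___ near the entrance after the meeting?
'store' is word 5.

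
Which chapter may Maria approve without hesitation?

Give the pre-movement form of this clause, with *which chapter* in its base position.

'which chapter' is the direct object of 'approve'. Fronting leaves a gap immediately after 'approve':
Which chapter may Maria approve ___ without hesitation?

Maria may approve which chapter without hesitation.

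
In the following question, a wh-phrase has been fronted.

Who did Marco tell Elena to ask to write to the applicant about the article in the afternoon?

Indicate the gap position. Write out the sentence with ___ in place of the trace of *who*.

Who did Marco tell Elena to ask ___ to write to the applicant about the article in the afternoon?

Before movement: Marco did tell Elena to ask who to write to the applicant about the article in the afternoon.
'who' functions as the direct object of 'ask'. The gap is right after 'ask'.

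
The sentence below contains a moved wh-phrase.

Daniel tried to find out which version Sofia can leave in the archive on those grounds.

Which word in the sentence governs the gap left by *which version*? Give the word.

Before movement: Sofia can leave which version in the archive on those grounds.
'which version' is the direct object of 'leave'. Fronting leaves a gap immediately after 'leave':
Daniel tried to find out which version Sofia can leave ___ in the archive on those grounds.

leave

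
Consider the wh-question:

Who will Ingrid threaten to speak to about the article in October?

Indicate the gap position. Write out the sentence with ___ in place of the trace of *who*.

In situ: Ingrid will threaten to speak to who about the article in October.
'who' functions as the object of the preposition 'to'. The gap is right after 'to'.

Who will Ingrid threaten to speak to ___ about the article in October?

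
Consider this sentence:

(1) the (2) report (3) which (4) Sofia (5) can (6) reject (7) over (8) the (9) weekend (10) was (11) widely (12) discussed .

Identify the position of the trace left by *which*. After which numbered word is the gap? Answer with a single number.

'which' functions as the direct object of 'reject'. Wh-movement fronts it, leaving a gap right after 'reject':
The report which Sofia can reject ___ over the weekend was widely discussed.
'reject' is word 6.

6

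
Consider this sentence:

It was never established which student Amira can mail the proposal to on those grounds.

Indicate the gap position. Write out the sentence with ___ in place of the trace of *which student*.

It was never established which student Amira can mail the proposal to ___ on those grounds.

Underlying clause: Amira can mail the proposal to which student on those grounds.
'which student' functions as the object of the preposition 'to' (recipient of 'mail'). The gap is right after 'to'.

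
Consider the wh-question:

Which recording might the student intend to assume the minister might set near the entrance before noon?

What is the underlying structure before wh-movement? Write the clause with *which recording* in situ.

The student might intend to assume the minister might set which recording near the entrance before noon.

'which recording' is the direct object of 'set'. Fronting leaves a gap immediately after 'set':
Which recording might the student intend to assume the minister might set ___ near the entrance before noon?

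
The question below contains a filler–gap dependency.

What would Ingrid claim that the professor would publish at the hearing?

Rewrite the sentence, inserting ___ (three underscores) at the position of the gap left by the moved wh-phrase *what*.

Before movement: Ingrid would claim that the professor would publish what at the hearing.
The filler 'what' is interpreted as the direct object of 'publish'. The gap is right after 'publish'.

What would Ingrid claim that the professor would publish ___ at the hearing?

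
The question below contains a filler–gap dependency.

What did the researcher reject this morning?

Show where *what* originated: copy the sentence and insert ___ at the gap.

In situ: The researcher did reject what this morning.
'what' functions as the direct object of 'reject'. The gap is right after 'reject'.

What did the researcher reject ___ this morning?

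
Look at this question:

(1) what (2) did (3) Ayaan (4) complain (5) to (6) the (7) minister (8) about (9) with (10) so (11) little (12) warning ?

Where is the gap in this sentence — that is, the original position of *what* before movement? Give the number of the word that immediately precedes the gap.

Underlying clause: Ayaan did complain to the minister about what with so little warning.
'what' is the object of the preposition 'about'. It moves to the left edge, and the trace sits right after 'about':
What did Ayaan complain to the minister about ___ with so little warning?
'about' is word 8.

8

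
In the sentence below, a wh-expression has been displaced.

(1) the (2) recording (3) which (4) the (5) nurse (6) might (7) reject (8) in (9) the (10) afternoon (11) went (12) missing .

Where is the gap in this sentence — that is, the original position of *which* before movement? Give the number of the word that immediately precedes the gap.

7

The filler 'which' is interpreted as the direct object of 'reject'. Wh-movement fronts it, leaving a gap right after 'reject':
The recording which the nurse might reject ___ in the afternoon went missing.
'reject' is word 7.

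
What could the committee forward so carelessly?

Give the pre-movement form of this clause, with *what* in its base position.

The committee could forward what so carelessly.

'what' is the direct object of 'forward'. It moves to the left edge, and the trace sits right after 'forward':
What could the committee forward ___ so carelessly?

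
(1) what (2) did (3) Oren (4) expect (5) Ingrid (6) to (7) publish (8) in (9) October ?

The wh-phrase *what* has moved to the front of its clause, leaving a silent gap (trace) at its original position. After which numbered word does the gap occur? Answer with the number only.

Underlying clause: Oren did expect Ingrid to publish what in October.
'what' is the direct object of 'publish'. Wh-movement fronts it, leaving a gap right after 'publish':
What did Oren expect Ingrid to publish ___ in October?
'publish' is word 7.

7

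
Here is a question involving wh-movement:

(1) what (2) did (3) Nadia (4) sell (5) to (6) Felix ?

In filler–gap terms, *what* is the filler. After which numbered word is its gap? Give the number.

Pre-movement form: Nadia did sell what to Felix.
The filler 'what' is interpreted as the direct object of 'sell'. Wh-movement fronts it, leaving a gap right after 'sell':
What did Nadia sell ___ to Felix?
'sell' is word 4.

4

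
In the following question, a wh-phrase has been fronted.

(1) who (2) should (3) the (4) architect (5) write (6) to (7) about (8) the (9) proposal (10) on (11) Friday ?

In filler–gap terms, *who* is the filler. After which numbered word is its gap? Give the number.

6

In situ: The architect should write to who about the proposal on Friday.
'who' functions as the object of the preposition 'to'. Wh-movement fronts it, leaving a gap right after 'to':
Who should the architect write to ___ about the proposal on Friday?
'to' is word 6.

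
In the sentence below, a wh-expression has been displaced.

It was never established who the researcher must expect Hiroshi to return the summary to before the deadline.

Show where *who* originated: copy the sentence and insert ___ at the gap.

Pre-movement form: The researcher must expect Hiroshi to return the summary to who before the deadline.
The filler 'who' is interpreted as the object of the preposition 'to' (recipient of 'return'). The gap is right after 'to'.

It was never established who the researcher must expect Hiroshi to return the summary to ___ before the deadline.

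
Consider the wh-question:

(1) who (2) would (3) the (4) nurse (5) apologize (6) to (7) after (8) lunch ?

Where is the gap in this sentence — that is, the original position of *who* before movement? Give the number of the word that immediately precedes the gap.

6

In situ: The nurse would apologize to who after lunch.
'who' is the object of the preposition 'to'. Fronting leaves a gap immediately after 'to':
Who would the nurse apologize to ___ after lunch?
'to' is word 6.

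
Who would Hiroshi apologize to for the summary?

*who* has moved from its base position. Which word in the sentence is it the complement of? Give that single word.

to

Pre-movement form: Hiroshi would apologize to who for the summary.
'who' is the object of the preposition 'to'. Wh-movement fronts it, leaving a gap right after 'to':
Who would Hiroshi apologize to ___ for the summary?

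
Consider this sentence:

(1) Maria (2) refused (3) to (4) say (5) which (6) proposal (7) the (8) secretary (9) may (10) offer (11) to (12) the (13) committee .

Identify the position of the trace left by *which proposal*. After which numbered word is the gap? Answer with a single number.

In situ: The secretary may offer which proposal to the committee.
'which proposal' functions as the direct object of 'offer'. Wh-movement fronts it, leaving a gap right after 'offer':
Maria refused to say which proposal the secretary may offer ___ to the committee.
'offer' is word 10.

10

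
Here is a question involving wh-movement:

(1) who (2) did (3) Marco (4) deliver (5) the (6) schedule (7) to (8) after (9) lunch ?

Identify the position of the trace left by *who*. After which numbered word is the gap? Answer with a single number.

Pre-movement form: Marco did deliver the schedule to who after lunch.
The filler 'who' is interpreted as the object of the preposition 'to' (recipient of 'deliver'). It moves to the left edge, and the trace sits right after 'to':
Who did Marco deliver the schedule to ___ after lunch?
'to' is word 7.

7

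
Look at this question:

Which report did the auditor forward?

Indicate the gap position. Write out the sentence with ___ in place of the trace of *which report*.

Which report did the auditor forward ___?

Pre-movement form: The auditor did forward which report.
'which report' functions as the direct object of 'forward'. The gap is right after 'forward'.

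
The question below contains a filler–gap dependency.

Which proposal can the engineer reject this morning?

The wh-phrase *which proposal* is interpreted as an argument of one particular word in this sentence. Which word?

Underlying clause: The engineer can reject which proposal this morning.
The filler 'which proposal' is interpreted as the direct object of 'reject'. Wh-movement fronts it, leaving a gap right after 'reject':
Which proposal can the engineer reject ___ this morning?

reject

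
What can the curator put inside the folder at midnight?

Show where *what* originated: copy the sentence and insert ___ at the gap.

Underlying clause: The curator can put what inside the folder at midnight.
'what' functions as the direct object of 'put'. The gap is right after 'put'.

What can the curator put ___ inside the folder at midnight?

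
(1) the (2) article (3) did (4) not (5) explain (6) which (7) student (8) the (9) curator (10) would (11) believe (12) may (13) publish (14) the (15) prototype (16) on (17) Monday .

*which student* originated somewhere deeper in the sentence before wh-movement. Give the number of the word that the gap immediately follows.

11

Pre-movement form: The curator would believe which student may publish the prototype on Monday.
The filler 'which student' is interpreted as the subject of the clause embedded under 'believe'. It moves to the left edge, and the trace sits right after 'believe':
The article did not explain which student the curator would believe ___ may publish the prototype on Monday.
'believe' is word 11.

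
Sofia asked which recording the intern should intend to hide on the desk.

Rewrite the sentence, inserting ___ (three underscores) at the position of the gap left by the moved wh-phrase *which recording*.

Before movement: The intern should intend to hide which recording on the desk.
The filler 'which recording' is interpreted as the direct object of 'hide'. The gap is right after 'hide'.

Sofia asked which recording the intern should intend to hide ___ on the desk.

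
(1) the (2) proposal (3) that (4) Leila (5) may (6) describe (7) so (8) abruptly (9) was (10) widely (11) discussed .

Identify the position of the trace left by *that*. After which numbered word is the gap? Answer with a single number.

'that' functions as the direct object of 'describe'. It moves to the left edge, and the trace sits right after 'describe':
The proposal that Leila may describe ___ so abruptly was widely discussed.
'describe' is word 6.

6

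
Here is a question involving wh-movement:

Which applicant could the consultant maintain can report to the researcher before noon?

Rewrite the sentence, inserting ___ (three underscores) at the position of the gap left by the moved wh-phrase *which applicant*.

In situ: The consultant could maintain which applicant can report to the researcher before noon.
'which applicant' is the subject of the clause embedded under 'maintain'. The gap is right after 'maintain'.

Which applicant could the consultant maintain ___ can report to the researcher before noon?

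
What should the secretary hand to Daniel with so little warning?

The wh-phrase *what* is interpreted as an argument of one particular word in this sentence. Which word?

Before movement: The secretary should hand what to Daniel with so little warning.
'what' functions as the direct object of 'hand'. Fronting leaves a gap immediately after 'hand':
What should the secretary hand ___ to Daniel with so little warning?

hand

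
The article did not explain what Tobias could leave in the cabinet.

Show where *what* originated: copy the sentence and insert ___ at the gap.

Underlying clause: Tobias could leave what in the cabinet.
'what' functions as the direct object of 'leave'. The gap is right after 'leave'.

The article did not explain what Tobias could leave ___ in the cabinet.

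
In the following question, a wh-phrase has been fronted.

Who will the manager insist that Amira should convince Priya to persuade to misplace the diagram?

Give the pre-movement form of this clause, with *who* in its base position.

The manager will insist that Amira should convince Priya to persuade who to misplace the diagram.

'who' is the direct object of 'persuade'. It moves to the left edge, and the trace sits right after 'persuade':
Who will the manager insist that Amira should convince Priya to persuade ___ to misplace the diagram?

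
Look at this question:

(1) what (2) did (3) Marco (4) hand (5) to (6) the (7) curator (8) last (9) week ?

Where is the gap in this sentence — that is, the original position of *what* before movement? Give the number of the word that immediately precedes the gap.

4

Before movement: Marco did hand what to the curator last week.
'what' is the direct object of 'hand'. Fronting leaves a gap immediately after 'hand':
What did Marco hand ___ to the curator last week?
'hand' is word 4.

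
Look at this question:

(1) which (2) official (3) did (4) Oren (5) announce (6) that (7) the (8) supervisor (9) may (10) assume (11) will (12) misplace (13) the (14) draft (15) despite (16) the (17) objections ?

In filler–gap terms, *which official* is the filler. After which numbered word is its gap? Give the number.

Pre-movement form: Oren did announce that the supervisor may assume which official will misplace the draft despite the objections.
'which official' is the subject of the clause embedded under 'assume'. It moves to the left edge, and the trace sits right after 'assume':
Which official did Oren announce that the supervisor may assume ___ will misplace the draft despite the objections?
'assume' is word 10.

10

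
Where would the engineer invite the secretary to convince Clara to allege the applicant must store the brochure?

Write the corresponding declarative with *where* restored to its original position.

The engineer would invite the secretary to convince Clara to allege the applicant must store the brochure where.

The filler 'where' is interpreted as the locative complement of 'store'. Wh-movement fronts it, leaving a gap right after 'brochure':
Where would the engineer invite the secretary to convince Clara to allege the applicant must store the brochure ___?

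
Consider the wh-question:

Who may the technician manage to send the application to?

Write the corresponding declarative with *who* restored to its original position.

'who' is the object of the preposition 'to' (recipient of 'send'). Fronting leaves a gap immediately after 'to':
Who may the technician manage to send the application to ___?

The technician may manage to send the application to who.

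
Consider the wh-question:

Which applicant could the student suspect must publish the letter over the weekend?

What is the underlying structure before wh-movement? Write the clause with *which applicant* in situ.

The filler 'which applicant' is interpreted as the subject of the clause embedded under 'suspect'. It moves to the left edge, and the trace sits right after 'suspect':
Which applicant could the student suspect ___ must publish the letter over the weekend?

The student could suspect which applicant must publish the letter over the weekend.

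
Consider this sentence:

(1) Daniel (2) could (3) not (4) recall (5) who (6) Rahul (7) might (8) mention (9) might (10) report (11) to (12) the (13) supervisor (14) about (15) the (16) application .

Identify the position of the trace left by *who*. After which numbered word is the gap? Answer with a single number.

8

Before movement: Rahul might mention who might report to the supervisor about the application.
'who' functions as the subject of the clause embedded under 'mention'. It moves to the left edge, and the trace sits right after 'mention':
Daniel could not recall who Rahul might mention ___ might report to the supervisor about the application.
'mention' is word 8.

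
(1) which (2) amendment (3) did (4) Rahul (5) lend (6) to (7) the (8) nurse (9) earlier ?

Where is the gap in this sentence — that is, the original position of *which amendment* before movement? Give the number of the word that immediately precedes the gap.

5

Before movement: Rahul did lend which amendment to the nurse earlier.
The filler 'which amendment' is interpreted as the direct object of 'lend'. Fronting leaves a gap immediately after 'lend':
Which amendment did Rahul lend ___ to the nurse earlier?
'lend' is word 5.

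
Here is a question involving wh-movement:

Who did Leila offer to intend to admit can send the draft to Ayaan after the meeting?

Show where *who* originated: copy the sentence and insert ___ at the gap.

Who did Leila offer to intend to admit ___ can send the draft to Ayaan after the meeting?

Pre-movement form: Leila did offer to intend to admit who can send the draft to Ayaan after the meeting.
The filler 'who' is interpreted as the subject of the clause embedded under 'admit'. The gap is right after 'admit'.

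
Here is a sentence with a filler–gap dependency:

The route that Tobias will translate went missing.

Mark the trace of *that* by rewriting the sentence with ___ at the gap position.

'that' functions as the direct object of 'translate'. The gap is right after 'translate'.

The route that Tobias will translate ___ went missing.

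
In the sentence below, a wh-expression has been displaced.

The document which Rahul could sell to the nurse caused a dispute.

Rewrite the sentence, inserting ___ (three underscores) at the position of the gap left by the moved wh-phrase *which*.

'which' functions as the direct object of 'sell'. The gap is right after 'sell'.

The document which Rahul could sell ___ to the nurse caused a dispute.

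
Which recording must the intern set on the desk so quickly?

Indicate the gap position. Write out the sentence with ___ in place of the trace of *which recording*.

Underlying clause: The intern must set which recording on the desk so quickly.
'which recording' is the direct object of 'set'. The gap is right after 'set'.

Which recording must the intern set ___ on the desk so quickly?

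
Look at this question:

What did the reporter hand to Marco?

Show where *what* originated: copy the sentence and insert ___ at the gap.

Before movement: The reporter did hand what to Marco.
'what' is the direct object of 'hand'. The gap is right after 'hand'.

What did the reporter hand ___ to Marco?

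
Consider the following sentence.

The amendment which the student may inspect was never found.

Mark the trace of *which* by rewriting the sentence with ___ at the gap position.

The filler 'which' is interpreted as the direct object of 'inspect'. The gap is right after 'inspect'.

The amendment which the student may inspect ___ was never found.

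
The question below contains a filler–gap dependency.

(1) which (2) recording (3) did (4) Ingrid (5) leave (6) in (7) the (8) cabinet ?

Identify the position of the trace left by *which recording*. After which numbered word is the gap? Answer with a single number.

5

Underlying clause: Ingrid did leave which recording in the cabinet.
'which recording' is the direct object of 'leave'. Wh-movement fronts it, leaving a gap right after 'leave':
Which recording did Ingrid leave ___ in the cabinet?
'leave' is word 5.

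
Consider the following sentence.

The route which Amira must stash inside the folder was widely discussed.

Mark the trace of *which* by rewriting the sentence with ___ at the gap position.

The route which Amira must stash ___ inside the folder was widely discussed.

The filler 'which' is interpreted as the direct object of 'stash'. The gap is right after 'stash'.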